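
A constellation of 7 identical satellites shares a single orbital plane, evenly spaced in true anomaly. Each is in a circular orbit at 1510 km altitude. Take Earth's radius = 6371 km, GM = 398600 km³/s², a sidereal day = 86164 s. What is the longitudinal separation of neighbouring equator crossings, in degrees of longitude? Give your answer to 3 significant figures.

Semi-major axis a = 6371 + 1510 = 7881 km. Period T = 2π√(a³/μ) = 2π√(7881³/398600) = 6962.8 s = 116.05 min.
Single-satellite node shift = (6962.8/86164) × 360° = 29.09°.
With 7 satellites evenly phased, successive equator crossings are 29.09/7 = 4.156° apart.

4.16°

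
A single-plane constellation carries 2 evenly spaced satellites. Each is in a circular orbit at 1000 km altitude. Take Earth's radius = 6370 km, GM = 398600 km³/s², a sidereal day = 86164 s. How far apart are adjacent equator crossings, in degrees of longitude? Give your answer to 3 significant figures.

Semi-major axis a = 6370 + 1000 = 7370 km. Period T = 2π√(a³/μ) = 2π√(7370³/398600) = 6296.7 s = 104.94 min.
Single-satellite node shift = (6296.7/86164) × 360° = 26.31°.
With 2 satellites evenly phased, successive equator crossings are 26.31/2 = 13.154° apart.

13.2°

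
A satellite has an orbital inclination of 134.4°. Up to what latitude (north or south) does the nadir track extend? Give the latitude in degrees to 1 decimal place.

Retrograde orbit: the ground track reaches ±(180° − i) = ±(180 − 134.4) = ±45.6°.

45.6°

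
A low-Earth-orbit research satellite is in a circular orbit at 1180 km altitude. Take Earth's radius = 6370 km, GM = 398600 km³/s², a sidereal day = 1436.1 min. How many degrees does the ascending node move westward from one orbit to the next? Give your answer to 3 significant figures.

Semi-major axis a = 6370 + 1180 = 7550 km. Period T = 2π√(a³/μ) = 2π√(7550³/398600) = 6528.8 s = 108.81 min.
During one orbit Earth rotates (6528.8 / 86166) × 360° = 27.28°.

27.3°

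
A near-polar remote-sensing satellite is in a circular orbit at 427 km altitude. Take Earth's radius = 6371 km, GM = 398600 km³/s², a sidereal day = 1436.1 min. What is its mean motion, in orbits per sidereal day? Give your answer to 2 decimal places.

15.45

Semi-major axis a = 6371 + 427 = 6798 km. Period T = 2π√(a³/μ) = 2π√(6798³/398600) = 5578.1 s = 92.97 min.
Orbits per sidereal day = 86166 / 5578.1 = 15.447.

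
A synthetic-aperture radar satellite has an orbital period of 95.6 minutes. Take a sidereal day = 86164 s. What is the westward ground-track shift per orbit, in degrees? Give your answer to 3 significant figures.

24.0°

T = 95.6 min = 5736.0 s.
During one orbit Earth rotates (5736.0 / 86164) × 360° = 23.97°.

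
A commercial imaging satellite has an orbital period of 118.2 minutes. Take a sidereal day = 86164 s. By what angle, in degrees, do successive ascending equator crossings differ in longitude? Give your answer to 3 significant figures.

29.6°

T = 118.2 min = 7092.0 s.
During one orbit Earth rotates (7092.0 / 86164) × 360° = 29.63°.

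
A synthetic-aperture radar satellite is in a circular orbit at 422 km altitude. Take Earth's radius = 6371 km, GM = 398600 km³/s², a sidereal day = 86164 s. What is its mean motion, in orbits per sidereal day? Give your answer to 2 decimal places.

Semi-major axis a = 6371 + 422 = 6793 km. Period T = 2π√(a³/μ) = 2π√(6793³/398600) = 5571.9 s = 92.87 min.
Orbits per sidereal day = 86164 / 5571.9 = 15.464.

15.46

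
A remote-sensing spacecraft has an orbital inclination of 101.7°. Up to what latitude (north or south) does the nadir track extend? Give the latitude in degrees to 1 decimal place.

78.3°

Retrograde orbit: the ground track reaches ±(180° − i) = ±(180 − 101.7) = ±78.3°.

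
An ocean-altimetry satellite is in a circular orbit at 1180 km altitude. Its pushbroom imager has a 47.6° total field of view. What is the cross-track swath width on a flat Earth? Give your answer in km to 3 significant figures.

Half-angle = 47.6°/2 = 23.8°.
Swath width ≈ 2h·tan(θ/2) = 2 × 1180 × tan(23.8°) = 1040.9 km.

1040 km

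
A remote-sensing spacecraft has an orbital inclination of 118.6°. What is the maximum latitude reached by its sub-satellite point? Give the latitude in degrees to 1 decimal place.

61.4°

Retrograde orbit: the ground track reaches ±(180° − i) = ±(180 − 118.6) = ±61.4°.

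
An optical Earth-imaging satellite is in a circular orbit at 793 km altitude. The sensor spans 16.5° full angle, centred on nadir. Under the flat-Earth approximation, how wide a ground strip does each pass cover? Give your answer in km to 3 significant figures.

230 km

Half-angle = 16.5°/2 = 8.25°.
Swath width ≈ 2h·tan(θ/2) = 2 × 793 × tan(8.25°) = 230.0 km.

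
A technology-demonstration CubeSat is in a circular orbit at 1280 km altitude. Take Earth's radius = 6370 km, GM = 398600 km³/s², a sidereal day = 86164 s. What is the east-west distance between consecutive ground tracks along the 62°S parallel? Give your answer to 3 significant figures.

Semi-major axis a = 6370 + 1280 = 7650 km. Period T = 2π√(a³/μ) = 2π√(7650³/398600) = 6658.9 s = 110.98 min.
Node shift per orbit = (6658.9/86164) × 360° = 27.82°.
Equatorial spacing = 27.82 × 111.2 km/° = 3093 km.
At 62° latitude, spacing = 3093 × cos(62°) = 1452 km.

1450 km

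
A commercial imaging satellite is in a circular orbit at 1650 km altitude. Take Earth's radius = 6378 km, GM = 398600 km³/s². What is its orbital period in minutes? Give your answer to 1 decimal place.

119.3 min

Semi-major axis a = 6378 + 1650 = 8028 km. Period T = 2π√(a³/μ) = 2π√(8028³/398600) = 7158.5 s = 119.31 min.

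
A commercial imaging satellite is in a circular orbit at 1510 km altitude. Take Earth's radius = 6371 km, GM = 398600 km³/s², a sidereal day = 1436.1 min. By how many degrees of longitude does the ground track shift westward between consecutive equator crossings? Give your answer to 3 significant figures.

Semi-major axis a = 6371 + 1510 = 7881 km. Period T = 2π√(a³/μ) = 2π√(7881³/398600) = 6962.8 s = 116.05 min.
During one orbit Earth rotates (6962.8 / 86166) × 360° = 29.09°.

29.1°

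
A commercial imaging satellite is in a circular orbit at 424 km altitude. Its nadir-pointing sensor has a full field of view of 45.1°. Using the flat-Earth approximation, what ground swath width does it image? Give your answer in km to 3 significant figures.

352 km

Half-angle = 45.1°/2 = 22.55°.
Swath width ≈ 2h·tan(θ/2) = 2 × 424 × tan(22.55°) = 352.1 km.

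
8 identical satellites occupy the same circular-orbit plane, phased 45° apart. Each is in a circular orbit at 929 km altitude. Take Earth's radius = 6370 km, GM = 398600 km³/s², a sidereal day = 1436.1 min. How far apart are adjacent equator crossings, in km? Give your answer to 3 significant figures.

Semi-major axis a = 6370 + 929 = 7299 km. Period T = 2π√(a³/μ) = 2π√(7299³/398600) = 6205.9 s = 103.43 min.
Single-satellite node shift = (6205.9/86166) × 360° = 25.93°.
With 8 satellites evenly phased, successive equator crossings are 25.93/8 = 3.241° apart.
That is 3.241 × 111.2 = 360 km at the equator.

360 km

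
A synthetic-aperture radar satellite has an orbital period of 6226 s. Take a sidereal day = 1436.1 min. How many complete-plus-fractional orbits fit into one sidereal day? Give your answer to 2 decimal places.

13.84

Orbits per sidereal day = 86166 / 6226.0 = 13.840.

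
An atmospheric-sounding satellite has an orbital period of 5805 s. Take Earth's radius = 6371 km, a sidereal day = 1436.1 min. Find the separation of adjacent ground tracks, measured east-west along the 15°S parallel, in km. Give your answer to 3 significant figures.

2600 km

Node shift per orbit = (5805.0/86166) × 360° = 24.25°.
Equatorial spacing = 24.25 × 111.2 km/° = 2697 km.
At 15° latitude, spacing = 2697 × cos(15°) = 2605 km.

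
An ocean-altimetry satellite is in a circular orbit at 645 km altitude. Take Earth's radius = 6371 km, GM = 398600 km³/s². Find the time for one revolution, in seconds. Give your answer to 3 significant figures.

5850 seconds

Semi-major axis a = 6371 + 645 = 7016 km. Period T = 2π√(a³/μ) = 2π√(7016³/398600) = 5848.5 s = 97.48 min.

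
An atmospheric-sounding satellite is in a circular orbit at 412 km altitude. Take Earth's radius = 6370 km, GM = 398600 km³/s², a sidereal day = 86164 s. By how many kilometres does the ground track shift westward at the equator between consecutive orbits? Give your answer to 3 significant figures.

Semi-major axis a = 6370 + 412 = 6782 km. Period T = 2π√(a³/μ) = 2π√(6782³/398600) = 5558.4 s = 92.64 min.
During one orbit Earth rotates (5558.4 / 86164) × 360° = 23.22°.
At the equator that is 23.22° × (2π·6370/360) km/° = 23.22 × 111.2 = 2582 km.

2580 km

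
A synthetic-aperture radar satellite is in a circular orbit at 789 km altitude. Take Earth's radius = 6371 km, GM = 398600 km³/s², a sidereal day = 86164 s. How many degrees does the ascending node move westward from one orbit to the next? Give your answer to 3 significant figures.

Semi-major axis a = 6371 + 789 = 7160 km. Period T = 2π√(a³/μ) = 2π√(7160³/398600) = 6029.5 s = 100.49 min.
During one orbit Earth rotates (6029.5 / 86164) × 360° = 25.19°.

25.2°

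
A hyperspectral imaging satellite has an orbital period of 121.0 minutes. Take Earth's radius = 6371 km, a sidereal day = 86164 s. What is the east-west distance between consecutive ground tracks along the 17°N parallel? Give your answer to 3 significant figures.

3230 km

T = 121.0 min = 7260.0 s.
Node shift per orbit = (7260.0/86164) × 360° = 30.33°.
Equatorial spacing = 30.33 × 111.2 km/° = 3373 km.
At 17° latitude, spacing = 3373 × cos(17°) = 3225 km.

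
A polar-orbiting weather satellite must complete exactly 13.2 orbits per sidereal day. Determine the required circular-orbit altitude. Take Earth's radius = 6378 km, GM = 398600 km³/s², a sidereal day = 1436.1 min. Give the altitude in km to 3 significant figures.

Required period T = 86166 / 13.2 = 6527.7 s.
From T = 2π√(a³/μ): a = (μ T²/4π²)^(1/3) = (398600 × 6527.7² / 4π²)^(1/3) = 7549 km.
Altitude h = a − R = 7549 − 6378 = 1171 km.

1170 km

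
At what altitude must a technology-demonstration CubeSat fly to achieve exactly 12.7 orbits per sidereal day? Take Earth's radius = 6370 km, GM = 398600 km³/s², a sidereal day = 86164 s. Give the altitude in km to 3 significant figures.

1380 km

Required period T = 86164 / 12.7 = 6784.6 s.
From T = 2π√(a³/μ): a = (μ T²/4π²)^(1/3) = (398600 × 6784.6² / 4π²)^(1/3) = 7746 km.
Altitude h = a − R = 7746 − 6370 = 1376 km.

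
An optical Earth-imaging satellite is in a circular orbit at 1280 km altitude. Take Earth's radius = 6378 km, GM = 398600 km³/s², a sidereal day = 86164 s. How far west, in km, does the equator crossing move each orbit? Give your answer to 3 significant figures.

3100 km

Semi-major axis a = 6378 + 1280 = 7658 km. Period T = 2π√(a³/μ) = 2π√(7658³/398600) = 6669.4 s = 111.16 min.
During one orbit Earth rotates (6669.4 / 86164) × 360° = 27.87°.
At the equator that is 27.87° × (2π·6378/360) km/° = 27.87 × 111.3 = 3102 km.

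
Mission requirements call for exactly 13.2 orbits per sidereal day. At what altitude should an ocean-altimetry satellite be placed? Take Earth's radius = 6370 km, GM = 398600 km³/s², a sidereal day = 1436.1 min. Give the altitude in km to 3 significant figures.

Required period T = 86166 / 13.2 = 6527.7 s.
From T = 2π√(a³/μ): a = (μ T²/4π²)^(1/3) = (398600 × 6527.7² / 4π²)^(1/3) = 7549 km.
Altitude h = a − R = 7549 − 6370 = 1179 km.

1180 km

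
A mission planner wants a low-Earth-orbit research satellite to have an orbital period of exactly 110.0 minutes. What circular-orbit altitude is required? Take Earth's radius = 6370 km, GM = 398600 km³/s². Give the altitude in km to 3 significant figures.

1230 km

T = 110.0 min = 6600.0 s.
From T = 2π√(a³/μ): a = (μ T²/4π²)^(1/3) = (398600 × 6600.0² / 4π²)^(1/3) = 7605 km.
Altitude h = a − R = 7605 − 6370 = 1235 km.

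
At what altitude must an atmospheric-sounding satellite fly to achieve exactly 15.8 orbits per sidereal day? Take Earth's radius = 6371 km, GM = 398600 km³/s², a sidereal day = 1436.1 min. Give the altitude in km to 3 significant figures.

325 km

Required period T = 86166 / 15.8 = 5453.5 s.
From T = 2π√(a³/μ): a = (μ T²/4π²)^(1/3) = (398600 × 5453.5² / 4π²)^(1/3) = 6696 km.
Altitude h = a − R = 6696 − 6371 = 325 km.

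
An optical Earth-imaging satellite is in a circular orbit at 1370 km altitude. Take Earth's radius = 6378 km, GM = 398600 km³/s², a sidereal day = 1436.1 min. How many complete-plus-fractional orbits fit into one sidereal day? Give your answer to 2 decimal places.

12.70

Semi-major axis a = 6378 + 1370 = 7748 km. Period T = 2π√(a³/μ) = 2π√(7748³/398600) = 6787.3 s = 113.12 min.
Orbits per sidereal day = 86166 / 6787.3 = 12.695.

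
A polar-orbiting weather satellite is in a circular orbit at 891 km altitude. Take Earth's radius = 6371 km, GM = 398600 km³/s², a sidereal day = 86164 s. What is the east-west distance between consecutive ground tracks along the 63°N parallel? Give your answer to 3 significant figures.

1300 km

Semi-major axis a = 6371 + 891 = 7262 km. Period T = 2π√(a³/μ) = 2π√(7262³/398600) = 6158.8 s = 102.65 min.
Node shift per orbit = (6158.8/86164) × 360° = 25.73°.
Equatorial spacing = 25.73 × 111.2 km/° = 2861 km.
At 63° latitude, spacing = 2861 × cos(63°) = 1299 km.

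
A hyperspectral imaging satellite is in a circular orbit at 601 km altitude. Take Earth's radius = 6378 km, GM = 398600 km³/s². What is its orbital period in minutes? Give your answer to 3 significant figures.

96.7 min

Semi-major axis a = 6378 + 601 = 6979 km. Period T = 2π√(a³/μ) = 2π√(6979³/398600) = 5802.3 s = 96.71 min.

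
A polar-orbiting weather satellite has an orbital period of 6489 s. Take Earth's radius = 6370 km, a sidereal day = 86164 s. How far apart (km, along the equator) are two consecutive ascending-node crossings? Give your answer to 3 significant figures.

3010 km

During one orbit Earth rotates (6489.0 / 86164) × 360° = 27.11°.
At the equator that is 27.11° × (2π·6370/360) km/° = 27.11 × 111.2 = 3014 km.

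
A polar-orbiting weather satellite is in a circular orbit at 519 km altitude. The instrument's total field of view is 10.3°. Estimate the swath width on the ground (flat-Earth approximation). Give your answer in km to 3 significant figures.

Half-angle = 10.3°/2 = 5.15°.
Swath width ≈ 2h·tan(θ/2) = 2 × 519 × tan(5.15°) = 93.6 km.

93.6 km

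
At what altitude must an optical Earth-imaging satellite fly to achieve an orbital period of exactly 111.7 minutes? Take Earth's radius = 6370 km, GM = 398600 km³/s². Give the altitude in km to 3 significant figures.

1310 km

T = 111.7 min = 6702.0 s.
From T = 2π√(a³/μ): a = (μ T²/4π²)^(1/3) = (398600 × 6702.0² / 4π²)^(1/3) = 7683 km.
Altitude h = a − R = 7683 − 6370 = 1313 km.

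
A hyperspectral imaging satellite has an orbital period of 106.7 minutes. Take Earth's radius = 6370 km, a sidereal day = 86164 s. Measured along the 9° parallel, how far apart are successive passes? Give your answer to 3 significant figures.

T = 106.7 min = 6402.0 s.
Node shift per orbit = (6402.0/86164) × 360° = 26.75°.
Equatorial spacing = 26.75 × 111.2 km/° = 2974 km.
At 9° latitude, spacing = 2974 × cos(9°) = 2937 km.

2940 km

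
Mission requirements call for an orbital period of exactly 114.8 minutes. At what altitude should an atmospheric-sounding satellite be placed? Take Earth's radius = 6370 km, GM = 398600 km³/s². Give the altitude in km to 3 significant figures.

T = 114.8 min = 6888.0 s.
From T = 2π√(a³/μ): a = (μ T²/4π²)^(1/3) = (398600 × 6888.0² / 4π²)^(1/3) = 7824 km.
Altitude h = a − R = 7824 − 6370 = 1454 km.

1450 km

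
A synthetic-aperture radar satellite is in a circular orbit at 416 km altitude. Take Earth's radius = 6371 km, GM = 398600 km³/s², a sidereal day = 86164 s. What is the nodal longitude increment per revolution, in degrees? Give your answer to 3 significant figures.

Semi-major axis a = 6371 + 416 = 6787 km. Period T = 2π√(a³/μ) = 2π√(6787³/398600) = 5564.5 s = 92.74 min.
During one orbit Earth rotates (5564.5 / 86164) × 360° = 23.25°.

23.2°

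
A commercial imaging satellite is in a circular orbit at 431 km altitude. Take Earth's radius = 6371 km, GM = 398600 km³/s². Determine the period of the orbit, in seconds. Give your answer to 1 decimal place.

Semi-major axis a = 6371 + 431 = 6802 km. Period T = 2π√(a³/μ) = 2π√(6802³/398600) = 5583.0 s = 93.05 min.

5583.0 seconds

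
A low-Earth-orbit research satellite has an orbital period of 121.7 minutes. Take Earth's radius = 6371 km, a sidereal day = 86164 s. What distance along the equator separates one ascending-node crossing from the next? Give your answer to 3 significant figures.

T = 121.7 min = 7302.0 s.
During one orbit Earth rotates (7302.0 / 86164) × 360° = 30.51°.
At the equator that is 30.51° × (2π·6371/360) km/° = 30.51 × 111.2 = 3392 km.

3390 km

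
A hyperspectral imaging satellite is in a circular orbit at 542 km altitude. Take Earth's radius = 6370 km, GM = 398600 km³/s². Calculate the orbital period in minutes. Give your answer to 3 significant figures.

95.3 min

Semi-major axis a = 6370 + 542 = 6912 km. Period T = 2π√(a³/μ) = 2π√(6912³/398600) = 5719.0 s = 95.32 min.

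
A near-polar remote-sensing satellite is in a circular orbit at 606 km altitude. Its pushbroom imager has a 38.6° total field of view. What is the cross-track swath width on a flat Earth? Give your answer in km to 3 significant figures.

424 km

Half-angle = 38.6°/2 = 19.3°.
Swath width ≈ 2h·tan(θ/2) = 2 × 606 × tan(19.3°) = 424.4 km.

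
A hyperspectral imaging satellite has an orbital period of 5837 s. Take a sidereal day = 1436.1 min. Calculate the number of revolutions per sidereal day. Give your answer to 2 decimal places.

Orbits per sidereal day = 86166 / 5837.0 = 14.762.

14.76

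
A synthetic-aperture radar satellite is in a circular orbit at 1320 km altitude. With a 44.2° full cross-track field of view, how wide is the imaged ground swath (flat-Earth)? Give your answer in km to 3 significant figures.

Half-angle = 44.2°/2 = 22.1°.
Swath width ≈ 2h·tan(θ/2) = 2 × 1320 × tan(22.1°) = 1072.0 km.

1070 km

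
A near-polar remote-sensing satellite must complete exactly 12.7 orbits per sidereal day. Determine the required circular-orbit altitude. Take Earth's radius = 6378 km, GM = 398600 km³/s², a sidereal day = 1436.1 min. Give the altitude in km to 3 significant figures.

1370 km

Required period T = 86166 / 12.7 = 6784.7 s.
From T = 2π√(a³/μ): a = (μ T²/4π²)^(1/3) = (398600 × 6784.7² / 4π²)^(1/3) = 7746 km.
Altitude h = a − R = 7746 − 6378 = 1368 km.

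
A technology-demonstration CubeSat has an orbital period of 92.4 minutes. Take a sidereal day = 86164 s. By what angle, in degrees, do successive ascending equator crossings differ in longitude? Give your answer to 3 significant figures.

23.2°

T = 92.4 min = 5544.0 s.
During one orbit Earth rotates (5544.0 / 86164) × 360° = 23.16°.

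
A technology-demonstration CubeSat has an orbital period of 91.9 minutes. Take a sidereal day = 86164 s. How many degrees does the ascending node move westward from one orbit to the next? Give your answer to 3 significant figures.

23.0°

T = 91.9 min = 5514.0 s.
During one orbit Earth rotates (5514.0 / 86164) × 360° = 23.04°.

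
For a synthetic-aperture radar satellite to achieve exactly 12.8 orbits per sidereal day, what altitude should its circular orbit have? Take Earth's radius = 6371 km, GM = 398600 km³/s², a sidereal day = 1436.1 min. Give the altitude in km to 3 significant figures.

Required period T = 86166 / 12.8 = 6731.7 s.
From T = 2π√(a³/μ): a = (μ T²/4π²)^(1/3) = (398600 × 6731.7² / 4π²)^(1/3) = 7706 km.
Altitude h = a − R = 7706 − 6371 = 1335 km.

1330 km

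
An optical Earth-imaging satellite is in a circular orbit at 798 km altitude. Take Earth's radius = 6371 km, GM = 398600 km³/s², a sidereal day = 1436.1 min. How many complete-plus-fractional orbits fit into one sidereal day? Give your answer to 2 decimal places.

14.26

Semi-major axis a = 6371 + 798 = 7169 km. Period T = 2π√(a³/μ) = 2π√(7169³/398600) = 6040.9 s = 100.68 min.
Orbits per sidereal day = 86166 / 6040.9 = 14.264.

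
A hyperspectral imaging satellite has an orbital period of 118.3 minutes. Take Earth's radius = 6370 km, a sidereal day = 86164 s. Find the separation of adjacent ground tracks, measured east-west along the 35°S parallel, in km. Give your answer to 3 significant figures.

2700 km

T = 118.3 min = 7098.0 s.
Node shift per orbit = (7098.0/86164) × 360° = 29.66°.
Equatorial spacing = 29.66 × 111.2 km/° = 3297 km.
At 35° latitude, spacing = 3297 × cos(35°) = 2701 km.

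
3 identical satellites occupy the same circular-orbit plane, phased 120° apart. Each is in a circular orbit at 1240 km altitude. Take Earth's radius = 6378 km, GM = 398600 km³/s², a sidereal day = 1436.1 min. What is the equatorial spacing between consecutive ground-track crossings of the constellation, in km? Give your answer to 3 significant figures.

1030 km

Semi-major axis a = 6378 + 1240 = 7618 km. Period T = 2π√(a³/μ) = 2π√(7618³/398600) = 6617.2 s = 110.29 min.
Single-satellite node shift = (6617.2/86166) × 360° = 27.65°.
With 3 satellites evenly phased, successive equator crossings are 27.65/3 = 9.215° apart.
That is 9.215 × 111.3 = 1026 km at the equator.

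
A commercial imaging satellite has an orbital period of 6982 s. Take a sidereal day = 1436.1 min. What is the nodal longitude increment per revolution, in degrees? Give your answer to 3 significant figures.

During one orbit Earth rotates (6982.0 / 86166) × 360° = 29.17°.

29.2°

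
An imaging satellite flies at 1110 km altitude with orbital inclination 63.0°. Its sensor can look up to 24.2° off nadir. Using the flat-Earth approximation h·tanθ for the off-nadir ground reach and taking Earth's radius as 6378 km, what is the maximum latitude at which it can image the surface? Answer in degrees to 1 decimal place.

67.5°

For a prograde orbit the ground track reaches latitude ±i = ±63.0°.
Sensor half-swath on the ground ≈ 1110·tan(24.2°) = 499 km = 4.48° of latitude.
Maximum observable latitude ≈ 63.0 + 4.48 = 67.5°.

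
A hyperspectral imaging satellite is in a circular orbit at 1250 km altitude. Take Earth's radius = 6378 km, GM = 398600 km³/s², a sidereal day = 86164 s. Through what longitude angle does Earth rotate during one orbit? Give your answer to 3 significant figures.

27.7°

Semi-major axis a = 6378 + 1250 = 7628 km. Period T = 2π√(a³/μ) = 2π√(7628³/398600) = 6630.2 s = 110.50 min.
During one orbit Earth rotates (6630.2 / 86164) × 360° = 27.70°.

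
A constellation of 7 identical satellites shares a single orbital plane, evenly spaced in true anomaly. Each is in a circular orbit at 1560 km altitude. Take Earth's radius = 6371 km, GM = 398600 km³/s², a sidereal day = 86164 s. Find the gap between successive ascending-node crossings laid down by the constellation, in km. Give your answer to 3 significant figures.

467 km

Semi-major axis a = 6371 + 1560 = 7931 km. Period T = 2π√(a³/μ) = 2π√(7931³/398600) = 7029.2 s = 117.15 min.
Single-satellite node shift = (7029.2/86164) × 360° = 29.37°.
With 7 satellites evenly phased, successive equator crossings are 29.37/7 = 4.195° apart.
That is 4.195 × 111.2 = 467 km at the equator.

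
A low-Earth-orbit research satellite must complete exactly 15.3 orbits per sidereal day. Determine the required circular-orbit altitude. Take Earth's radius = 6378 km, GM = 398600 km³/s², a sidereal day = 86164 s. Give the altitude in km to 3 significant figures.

463 km

Required period T = 86164 / 15.3 = 5631.6 s.
From T = 2π√(a³/μ): a = (μ T²/4π²)^(1/3) = (398600 × 5631.6² / 4π²)^(1/3) = 6841 km.
Altitude h = a − R = 6841 − 6378 = 463 km.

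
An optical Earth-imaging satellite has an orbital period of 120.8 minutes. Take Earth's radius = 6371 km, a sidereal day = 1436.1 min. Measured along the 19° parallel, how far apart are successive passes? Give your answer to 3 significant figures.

T = 120.8 min = 7248.0 s.
Node shift per orbit = (7248.0/86166) × 360° = 30.28°.
Equatorial spacing = 30.28 × 111.2 km/° = 3367 km.
At 19° latitude, spacing = 3367 × cos(19°) = 3184 km.

3180 km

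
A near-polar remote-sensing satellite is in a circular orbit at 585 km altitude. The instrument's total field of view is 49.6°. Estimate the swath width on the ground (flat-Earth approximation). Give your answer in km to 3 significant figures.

Half-angle = 49.6°/2 = 24.8°.
Swath width ≈ 2h·tan(θ/2) = 2 × 585 × tan(24.8°) = 540.6 km.

541 km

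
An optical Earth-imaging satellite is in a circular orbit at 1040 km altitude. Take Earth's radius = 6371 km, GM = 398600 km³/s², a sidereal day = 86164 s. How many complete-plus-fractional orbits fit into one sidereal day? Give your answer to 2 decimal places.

13.57

Semi-major axis a = 6371 + 1040 = 7411 km. Period T = 2π√(a³/μ) = 2π√(7411³/398600) = 6349.3 s = 105.82 min.
Orbits per sidereal day = 86164 / 6349.3 = 13.571.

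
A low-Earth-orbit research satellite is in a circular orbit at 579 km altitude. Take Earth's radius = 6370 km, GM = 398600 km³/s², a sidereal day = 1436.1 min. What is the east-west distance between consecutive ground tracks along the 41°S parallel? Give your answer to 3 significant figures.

Semi-major axis a = 6370 + 579 = 6949 km. Period T = 2π√(a³/μ) = 2π√(6949³/398600) = 5764.9 s = 96.08 min.
Node shift per orbit = (5764.9/86166) × 360° = 24.09°.
Equatorial spacing = 24.09 × 111.2 km/° = 2678 km.
At 41° latitude, spacing = 2678 × cos(41°) = 2021 km.

2020 km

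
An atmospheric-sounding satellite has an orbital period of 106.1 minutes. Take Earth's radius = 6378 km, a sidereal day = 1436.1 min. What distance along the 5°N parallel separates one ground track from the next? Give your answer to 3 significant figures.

2950 km

T = 106.1 min = 6366.0 s.
Node shift per orbit = (6366.0/86166) × 360° = 26.60°.
Equatorial spacing = 26.60 × 111.3 km/° = 2961 km.
At 5° latitude, spacing = 2961 × cos(5°) = 2949 km.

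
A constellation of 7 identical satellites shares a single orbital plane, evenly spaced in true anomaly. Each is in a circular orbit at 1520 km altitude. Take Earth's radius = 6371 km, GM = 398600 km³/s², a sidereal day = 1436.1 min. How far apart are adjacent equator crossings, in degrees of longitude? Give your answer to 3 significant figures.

Semi-major axis a = 6371 + 1520 = 7891 km. Period T = 2π√(a³/μ) = 2π√(7891³/398600) = 6976.0 s = 116.27 min.
Single-satellite node shift = (6976.0/86166) × 360° = 29.15°.
With 7 satellites evenly phased, successive equator crossings are 29.15/7 = 4.164° apart.

4.16°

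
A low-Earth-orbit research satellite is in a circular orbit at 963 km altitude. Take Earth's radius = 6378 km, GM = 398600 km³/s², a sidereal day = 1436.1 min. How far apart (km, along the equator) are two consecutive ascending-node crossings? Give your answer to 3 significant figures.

2910 km

Semi-major axis a = 6378 + 963 = 7341 km. Period T = 2π√(a³/μ) = 2π√(7341³/398600) = 6259.6 s = 104.33 min.
During one orbit Earth rotates (6259.6 / 86166) × 360° = 26.15°.
At the equator that is 26.15° × (2π·6378/360) km/° = 26.15 × 111.3 = 2911 km.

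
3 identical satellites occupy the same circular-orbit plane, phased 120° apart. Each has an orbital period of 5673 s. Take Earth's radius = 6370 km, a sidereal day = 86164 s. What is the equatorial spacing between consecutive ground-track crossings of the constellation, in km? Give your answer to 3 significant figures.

878 km

Single-satellite node shift = (5673.0/86164) × 360° = 23.70°.
With 3 satellites evenly phased, successive equator crossings are 23.70/3 = 7.901° apart.
That is 7.901 × 111.2 = 878 km at the equator.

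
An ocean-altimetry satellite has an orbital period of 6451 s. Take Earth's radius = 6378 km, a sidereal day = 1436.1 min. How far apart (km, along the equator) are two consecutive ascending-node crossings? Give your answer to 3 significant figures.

3000 km

During one orbit Earth rotates (6451.0 / 86166) × 360° = 26.95°.
At the equator that is 26.95° × (2π·6378/360) km/° = 26.95 × 111.3 = 3000 km.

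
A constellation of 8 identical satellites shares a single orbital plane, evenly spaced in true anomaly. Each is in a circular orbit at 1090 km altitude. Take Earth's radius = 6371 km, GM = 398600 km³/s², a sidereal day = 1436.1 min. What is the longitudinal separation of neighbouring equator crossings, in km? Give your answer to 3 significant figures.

372 km

Semi-major axis a = 6371 + 1090 = 7461 km. Period T = 2π√(a³/μ) = 2π√(7461³/398600) = 6413.7 s = 106.89 min.
Single-satellite node shift = (6413.7/86166) × 360° = 26.80°.
With 8 satellites evenly phased, successive equator crossings are 26.80/8 = 3.350° apart.
That is 3.350 × 111.2 = 372 km at the equator.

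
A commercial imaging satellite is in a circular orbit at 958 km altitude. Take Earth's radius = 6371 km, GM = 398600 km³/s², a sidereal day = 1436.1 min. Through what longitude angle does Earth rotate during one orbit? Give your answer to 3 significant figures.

Semi-major axis a = 6371 + 958 = 7329 km. Period T = 2π√(a³/μ) = 2π√(7329³/398600) = 6244.2 s = 104.07 min.
During one orbit Earth rotates (6244.2 / 86166) × 360° = 26.09°.

26.1°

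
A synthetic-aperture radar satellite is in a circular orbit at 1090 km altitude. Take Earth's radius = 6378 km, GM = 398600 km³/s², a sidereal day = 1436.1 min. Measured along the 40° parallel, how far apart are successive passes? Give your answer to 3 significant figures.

2290 km

Semi-major axis a = 6378 + 1090 = 7468 km. Period T = 2π√(a³/μ) = 2π√(7468³/398600) = 6422.7 s = 107.05 min.
Node shift per orbit = (6422.7/86166) × 360° = 26.83°.
Equatorial spacing = 26.83 × 111.3 km/° = 2987 km.
At 40° latitude, spacing = 2987 × cos(40°) = 2288 km.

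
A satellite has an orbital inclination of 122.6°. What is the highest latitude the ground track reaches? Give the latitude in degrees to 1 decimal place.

Retrograde orbit: the ground track reaches ±(180° − i) = ±(180 − 122.6) = ±57.4°.

57.4°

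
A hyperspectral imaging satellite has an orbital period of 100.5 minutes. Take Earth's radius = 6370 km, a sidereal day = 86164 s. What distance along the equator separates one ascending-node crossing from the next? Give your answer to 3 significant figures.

2800 km

T = 100.5 min = 6030.0 s.
During one orbit Earth rotates (6030.0 / 86164) × 360° = 25.19°.
At the equator that is 25.19° × (2π·6370/360) km/° = 25.19 × 111.2 = 2801 km.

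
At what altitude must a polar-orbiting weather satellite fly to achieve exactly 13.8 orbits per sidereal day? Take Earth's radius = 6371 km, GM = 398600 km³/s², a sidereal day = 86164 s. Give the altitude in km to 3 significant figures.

Required period T = 86164 / 13.8 = 6243.8 s.
From T = 2π√(a³/μ): a = (μ T²/4π²)^(1/3) = (398600 × 6243.8² / 4π²)^(1/3) = 7329 km.
Altitude h = a − R = 7329 − 6371 = 958 km.

958 km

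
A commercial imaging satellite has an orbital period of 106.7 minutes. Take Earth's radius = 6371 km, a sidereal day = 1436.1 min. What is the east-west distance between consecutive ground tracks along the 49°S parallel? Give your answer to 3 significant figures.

1950 km

T = 106.7 min = 6402.0 s.
Node shift per orbit = (6402.0/86166) × 360° = 26.75°.
Equatorial spacing = 26.75 × 111.2 km/° = 2974 km.
At 49° latitude, spacing = 2974 × cos(49°) = 1951 km.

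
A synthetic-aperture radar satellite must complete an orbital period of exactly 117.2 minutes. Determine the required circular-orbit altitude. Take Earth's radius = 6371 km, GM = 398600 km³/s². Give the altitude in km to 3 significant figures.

T = 117.2 min = 7032.0 s.
From T = 2π√(a³/μ): a = (μ T²/4π²)^(1/3) = (398600 × 7032.0² / 4π²)^(1/3) = 7933 km.
Altitude h = a − R = 7933 − 6371 = 1562 km.

1560 km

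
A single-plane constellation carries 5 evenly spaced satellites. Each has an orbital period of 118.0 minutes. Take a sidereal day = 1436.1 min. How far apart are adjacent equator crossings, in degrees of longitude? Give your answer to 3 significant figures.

5.92°

T = 118.0 min = 7080.0 s.
Single-satellite node shift = (7080.0/86166) × 360° = 29.58°.
With 5 satellites evenly phased, successive equator crossings are 29.58/5 = 5.916° apart.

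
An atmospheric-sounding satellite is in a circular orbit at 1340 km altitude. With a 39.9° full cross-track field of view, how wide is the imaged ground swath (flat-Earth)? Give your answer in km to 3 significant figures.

Half-angle = 39.9°/2 = 19.95°.
Swath width ≈ 2h·tan(θ/2) = 2 × 1340 × tan(19.95°) = 972.8 km.

973 km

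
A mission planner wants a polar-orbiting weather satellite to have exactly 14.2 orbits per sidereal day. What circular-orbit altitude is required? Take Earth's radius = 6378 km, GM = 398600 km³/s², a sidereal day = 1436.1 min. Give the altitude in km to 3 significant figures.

812 km

Required period T = 86166 / 14.2 = 6068.0 s.
From T = 2π√(a³/μ): a = (μ T²/4π²)^(1/3) = (398600 × 6068.0² / 4π²)^(1/3) = 7190 km.
Altitude h = a − R = 7190 − 6378 = 812 km.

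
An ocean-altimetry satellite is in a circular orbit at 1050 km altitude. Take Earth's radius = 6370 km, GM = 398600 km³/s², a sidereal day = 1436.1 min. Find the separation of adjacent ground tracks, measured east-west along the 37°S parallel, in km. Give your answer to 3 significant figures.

Semi-major axis a = 6370 + 1050 = 7420 km. Period T = 2π√(a³/μ) = 2π√(7420³/398600) = 6360.9 s = 106.01 min.
Node shift per orbit = (6360.9/86166) × 360° = 26.58°.
Equatorial spacing = 26.58 × 111.2 km/° = 2955 km.
At 37° latitude, spacing = 2955 × cos(37°) = 2360 km.

2360 km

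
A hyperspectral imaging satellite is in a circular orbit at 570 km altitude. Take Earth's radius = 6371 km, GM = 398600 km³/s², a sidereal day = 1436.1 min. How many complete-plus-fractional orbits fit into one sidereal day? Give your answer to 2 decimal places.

14.97

Semi-major axis a = 6371 + 570 = 6941 km. Period T = 2π√(a³/μ) = 2π√(6941³/398600) = 5755.0 s = 95.92 min.
Orbits per sidereal day = 86166 / 5755.0 = 14.972.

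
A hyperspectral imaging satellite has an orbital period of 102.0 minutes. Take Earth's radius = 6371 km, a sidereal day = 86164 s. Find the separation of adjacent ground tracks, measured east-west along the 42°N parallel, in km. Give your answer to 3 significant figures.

T = 102.0 min = 6120.0 s.
Node shift per orbit = (6120.0/86164) × 360° = 25.57°.
Equatorial spacing = 25.57 × 111.2 km/° = 2843 km.
At 42° latitude, spacing = 2843 × cos(42°) = 2113 km.

2110 km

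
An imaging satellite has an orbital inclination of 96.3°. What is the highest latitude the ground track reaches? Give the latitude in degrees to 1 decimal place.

Retrograde orbit: the ground track reaches ±(180° − i) = ±(180 − 96.3) = ±83.7°.

83.7°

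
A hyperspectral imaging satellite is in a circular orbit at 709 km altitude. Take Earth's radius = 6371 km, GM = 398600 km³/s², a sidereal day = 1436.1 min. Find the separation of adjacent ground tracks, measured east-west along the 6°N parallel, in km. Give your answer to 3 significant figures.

Semi-major axis a = 6371 + 709 = 7080 km. Period T = 2π√(a³/μ) = 2π√(7080³/398600) = 5928.7 s = 98.81 min.
Node shift per orbit = (5928.7/86166) × 360° = 24.77°.
Equatorial spacing = 24.77 × 111.2 km/° = 2754 km.
At 6° latitude, spacing = 2754 × cos(6°) = 2739 km.

2740 km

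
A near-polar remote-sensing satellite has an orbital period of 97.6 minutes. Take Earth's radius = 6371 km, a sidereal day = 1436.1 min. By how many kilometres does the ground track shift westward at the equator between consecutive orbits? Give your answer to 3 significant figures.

2720 km

T = 97.6 min = 5856.0 s.
During one orbit Earth rotates (5856.0 / 86166) × 360° = 24.47°.
At the equator that is 24.47° × (2π·6371/360) km/° = 24.47 × 111.2 = 2721 km.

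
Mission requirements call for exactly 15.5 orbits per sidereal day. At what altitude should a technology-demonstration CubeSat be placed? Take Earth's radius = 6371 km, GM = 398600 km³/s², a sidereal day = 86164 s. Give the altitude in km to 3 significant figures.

411 km

Required period T = 86164 / 15.5 = 5559.0 s.
From T = 2π√(a³/μ): a = (μ T²/4π²)^(1/3) = (398600 × 5559.0² / 4π²)^(1/3) = 6782 km.
Altitude h = a − R = 6782 − 6371 = 411 km.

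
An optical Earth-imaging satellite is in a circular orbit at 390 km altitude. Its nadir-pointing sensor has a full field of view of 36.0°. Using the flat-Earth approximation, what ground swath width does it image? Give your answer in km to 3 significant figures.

253 km

Half-angle = 36.0°/2 = 18°.
Swath width ≈ 2h·tan(θ/2) = 2 × 390 × tan(18°) = 253.4 km.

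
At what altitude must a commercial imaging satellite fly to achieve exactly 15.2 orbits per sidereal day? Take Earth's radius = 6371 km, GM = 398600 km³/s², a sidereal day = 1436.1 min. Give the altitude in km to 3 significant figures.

501 km

Required period T = 86166 / 15.2 = 5668.8 s.
From T = 2π√(a³/μ): a = (μ T²/4π²)^(1/3) = (398600 × 5668.8² / 4π²)^(1/3) = 6872 km.
Altitude h = a − R = 6872 − 6371 = 501 km.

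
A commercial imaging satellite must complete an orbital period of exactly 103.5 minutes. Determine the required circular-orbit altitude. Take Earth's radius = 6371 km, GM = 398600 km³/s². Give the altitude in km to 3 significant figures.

T = 103.5 min = 6210.0 s.
From T = 2π√(a³/μ): a = (μ T²/4π²)^(1/3) = (398600 × 6210.0² / 4π²)^(1/3) = 7302 km.
Altitude h = a − R = 7302 − 6371 = 931 km.

931 km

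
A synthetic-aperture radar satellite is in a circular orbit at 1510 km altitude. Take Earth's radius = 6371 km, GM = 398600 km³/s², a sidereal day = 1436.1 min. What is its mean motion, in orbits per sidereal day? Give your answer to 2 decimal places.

12.38

Semi-major axis a = 6371 + 1510 = 7881 km. Period T = 2π√(a³/μ) = 2π√(7881³/398600) = 6962.8 s = 116.05 min.
Orbits per sidereal day = 86166 / 6962.8 = 12.375.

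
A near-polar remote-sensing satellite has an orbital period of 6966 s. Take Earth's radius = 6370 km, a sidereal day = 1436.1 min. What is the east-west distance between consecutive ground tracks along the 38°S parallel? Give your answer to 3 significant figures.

Node shift per orbit = (6966.0/86166) × 360° = 29.10°.
Equatorial spacing = 29.10 × 111.2 km/° = 3236 km.
At 38° latitude, spacing = 3236 × cos(38°) = 2550 km.

2550 km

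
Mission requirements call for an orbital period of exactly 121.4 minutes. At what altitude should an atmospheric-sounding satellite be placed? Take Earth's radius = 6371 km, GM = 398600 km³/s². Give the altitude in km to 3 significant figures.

T = 121.4 min = 7284.0 s.
From T = 2π√(a³/μ): a = (μ T²/4π²)^(1/3) = (398600 × 7284.0² / 4π²)^(1/3) = 8122 km.
Altitude h = a − R = 8122 − 6371 = 1751 km.

1750 km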